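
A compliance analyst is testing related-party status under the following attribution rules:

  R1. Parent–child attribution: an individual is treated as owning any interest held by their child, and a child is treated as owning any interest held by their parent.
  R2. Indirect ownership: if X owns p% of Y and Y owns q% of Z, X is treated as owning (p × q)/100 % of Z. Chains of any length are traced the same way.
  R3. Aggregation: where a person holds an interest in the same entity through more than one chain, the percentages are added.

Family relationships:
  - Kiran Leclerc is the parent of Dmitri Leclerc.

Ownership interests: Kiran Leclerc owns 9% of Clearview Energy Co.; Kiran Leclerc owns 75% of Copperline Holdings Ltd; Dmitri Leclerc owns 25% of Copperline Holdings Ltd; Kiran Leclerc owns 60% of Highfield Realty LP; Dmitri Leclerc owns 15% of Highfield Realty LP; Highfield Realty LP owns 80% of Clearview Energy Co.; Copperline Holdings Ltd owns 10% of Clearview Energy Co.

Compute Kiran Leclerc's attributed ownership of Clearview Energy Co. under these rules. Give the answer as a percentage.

79%

By parent–child attribution (R1), Kiran Leclerc is treated as also owning Dmitri Leclerc's interest in Highfield Realty LP, giving 60% + 15% = 75%.
By parent–child attribution (R1), Kiran Leclerc is treated as also owning Dmitri Leclerc's interest in Copperline Holdings Ltd, giving 75% + 25% = 100%.
Chain via Highfield Realty LP (R2): 75% × 80% = 60% of Clearview Energy Co.
Chain via Copperline Holdings Ltd (R2): 100% × 10% = 10% of Clearview Energy Co.
Direct interest in Clearview Energy Co: 9%.
Aggregating (R3): 60% + 10% + 9% = 79%.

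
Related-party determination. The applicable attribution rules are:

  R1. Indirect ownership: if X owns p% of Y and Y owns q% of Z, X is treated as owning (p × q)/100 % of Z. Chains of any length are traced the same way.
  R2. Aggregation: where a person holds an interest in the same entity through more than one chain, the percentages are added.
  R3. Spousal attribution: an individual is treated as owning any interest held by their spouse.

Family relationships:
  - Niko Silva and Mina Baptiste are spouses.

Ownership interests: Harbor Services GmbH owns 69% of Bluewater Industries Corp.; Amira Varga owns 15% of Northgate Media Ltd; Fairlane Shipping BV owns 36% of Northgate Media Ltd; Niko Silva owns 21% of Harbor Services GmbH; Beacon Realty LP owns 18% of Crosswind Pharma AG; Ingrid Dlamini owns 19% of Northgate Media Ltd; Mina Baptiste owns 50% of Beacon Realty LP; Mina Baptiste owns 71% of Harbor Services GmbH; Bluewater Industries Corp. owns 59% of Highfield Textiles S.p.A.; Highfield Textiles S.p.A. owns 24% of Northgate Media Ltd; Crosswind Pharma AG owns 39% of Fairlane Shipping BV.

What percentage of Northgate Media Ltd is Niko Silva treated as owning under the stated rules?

10.252368%

By spousal attribution (R3), Niko Silva is treated as also owning Mina Baptiste's interest in Harbor Services GmbH, giving 21% + 71% = 92%.
By spousal attribution (R3), Niko Silva is treated as owning Mina Baptiste's 50% interest in Beacon Realty LP.
Chain via Harbor Services GmbH → Bluewater Industries Corp. → Highfield Textiles S.p.A. (R1): 92% × 69% × 59% × 24% = 8.988768% of Northgate Media Ltd.
Chain via Beacon Realty LP → Crosswind Pharma AG → Fairlane Shipping BV (R1): 50% × 18% × 39% × 36% = 1.2636% of Northgate Media Ltd.
Aggregating (R2): 8.988768% + 1.2636% = 10.252368%.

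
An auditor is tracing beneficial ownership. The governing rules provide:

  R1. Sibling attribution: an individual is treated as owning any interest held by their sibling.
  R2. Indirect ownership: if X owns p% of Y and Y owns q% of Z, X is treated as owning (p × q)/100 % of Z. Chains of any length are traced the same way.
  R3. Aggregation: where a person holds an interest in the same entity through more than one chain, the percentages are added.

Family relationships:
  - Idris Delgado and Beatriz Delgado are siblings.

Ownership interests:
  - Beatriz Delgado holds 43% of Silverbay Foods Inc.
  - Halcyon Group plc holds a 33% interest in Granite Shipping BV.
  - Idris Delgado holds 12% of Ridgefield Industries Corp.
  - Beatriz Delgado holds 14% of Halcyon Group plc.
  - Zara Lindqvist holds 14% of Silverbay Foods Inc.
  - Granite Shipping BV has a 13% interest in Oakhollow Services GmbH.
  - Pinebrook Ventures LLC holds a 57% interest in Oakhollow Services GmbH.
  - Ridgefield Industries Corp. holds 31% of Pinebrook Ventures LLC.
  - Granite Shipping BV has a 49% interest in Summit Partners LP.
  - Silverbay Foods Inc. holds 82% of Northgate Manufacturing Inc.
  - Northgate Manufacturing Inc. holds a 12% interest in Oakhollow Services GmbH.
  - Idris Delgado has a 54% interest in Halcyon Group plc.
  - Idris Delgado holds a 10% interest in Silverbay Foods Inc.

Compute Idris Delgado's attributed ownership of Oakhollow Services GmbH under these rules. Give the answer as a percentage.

10.2528%

By sibling attribution (R1), Idris Delgado is treated as also owning Beatriz Delgado's interest in Silverbay Foods Inc, giving 10% + 43% = 53%.
By sibling attribution (R1), Idris Delgado is treated as also owning Beatriz Delgado's interest in Halcyon Group plc, giving 54% + 14% = 68%.
Chain via Ridgefield Industries Corp. → Pinebrook Ventures LLC (R2): 12% × 31% × 57% = 2.1204% of Oakhollow Services GmbH.
Chain via Silverbay Foods Inc. → Northgate Manufacturing Inc. (R2): 53% × 82% × 12% = 5.2152% of Oakhollow Services GmbH.
Chain via Halcyon Group plc → Granite Shipping BV (R2): 68% × 33% × 13% = 2.9172% of Oakhollow Services GmbH.
Aggregating (R3): 2.1204% + 5.2152% + 2.9172% = 10.2528%.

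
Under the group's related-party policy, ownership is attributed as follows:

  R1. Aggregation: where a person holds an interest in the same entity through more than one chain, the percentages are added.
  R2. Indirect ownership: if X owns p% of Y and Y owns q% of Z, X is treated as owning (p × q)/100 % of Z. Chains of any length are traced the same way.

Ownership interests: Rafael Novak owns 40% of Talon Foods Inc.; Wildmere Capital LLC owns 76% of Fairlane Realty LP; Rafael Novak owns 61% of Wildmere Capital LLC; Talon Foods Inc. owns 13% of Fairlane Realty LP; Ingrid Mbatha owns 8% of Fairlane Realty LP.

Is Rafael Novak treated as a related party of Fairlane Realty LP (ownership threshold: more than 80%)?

Chain via Wildmere Capital LLC (R2): 61% × 76% = 46.36% of Fairlane Realty LP.
Chain via Talon Foods Inc. (R2): 40% × 13% = 5.2% of Fairlane Realty LP.
Aggregating (R1): 46.36% + 5.2% = 51.56%.
51.56% does not exceed the 80% threshold, so Rafael is not a related party to Fairlane Realty LP.

No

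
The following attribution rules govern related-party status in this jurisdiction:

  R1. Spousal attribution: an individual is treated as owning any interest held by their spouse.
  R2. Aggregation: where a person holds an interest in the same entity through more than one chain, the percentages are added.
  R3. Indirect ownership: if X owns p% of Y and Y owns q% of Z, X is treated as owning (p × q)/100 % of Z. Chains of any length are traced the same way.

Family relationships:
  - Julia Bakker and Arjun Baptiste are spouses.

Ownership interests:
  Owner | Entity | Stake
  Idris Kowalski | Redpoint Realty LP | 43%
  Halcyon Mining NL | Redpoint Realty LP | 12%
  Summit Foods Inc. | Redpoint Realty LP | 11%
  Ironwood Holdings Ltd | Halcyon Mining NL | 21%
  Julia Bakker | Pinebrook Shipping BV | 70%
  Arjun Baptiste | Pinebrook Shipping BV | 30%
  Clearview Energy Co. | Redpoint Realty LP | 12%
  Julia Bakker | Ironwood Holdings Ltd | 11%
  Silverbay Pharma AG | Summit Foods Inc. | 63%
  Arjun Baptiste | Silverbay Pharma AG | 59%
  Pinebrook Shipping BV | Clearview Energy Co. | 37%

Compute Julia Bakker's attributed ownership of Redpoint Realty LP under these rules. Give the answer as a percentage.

By spousal attribution (R1), Julia Bakker is treated as also owning Arjun Baptiste's interest in Pinebrook Shipping BV, giving 70% + 30% = 100%.
By spousal attribution (R1), Julia Bakker is treated as owning Arjun Baptiste's 59% interest in Silverbay Pharma AG.
Chain via Pinebrook Shipping BV → Clearview Energy Co. (R3): 100% × 37% × 12% = 4.44% of Redpoint Realty LP.
Chain via Ironwood Holdings Ltd → Halcyon Mining NL (R3): 11% × 21% × 12% = 0.2772% of Redpoint Realty LP.
Chain via Silverbay Pharma AG → Summit Foods Inc. (R3): 59% × 63% × 11% = 4.0887% of Redpoint Realty LP.
Aggregating (R2): 4.44% + 0.2772% + 4.0887% = 8.8059%.

8.8059%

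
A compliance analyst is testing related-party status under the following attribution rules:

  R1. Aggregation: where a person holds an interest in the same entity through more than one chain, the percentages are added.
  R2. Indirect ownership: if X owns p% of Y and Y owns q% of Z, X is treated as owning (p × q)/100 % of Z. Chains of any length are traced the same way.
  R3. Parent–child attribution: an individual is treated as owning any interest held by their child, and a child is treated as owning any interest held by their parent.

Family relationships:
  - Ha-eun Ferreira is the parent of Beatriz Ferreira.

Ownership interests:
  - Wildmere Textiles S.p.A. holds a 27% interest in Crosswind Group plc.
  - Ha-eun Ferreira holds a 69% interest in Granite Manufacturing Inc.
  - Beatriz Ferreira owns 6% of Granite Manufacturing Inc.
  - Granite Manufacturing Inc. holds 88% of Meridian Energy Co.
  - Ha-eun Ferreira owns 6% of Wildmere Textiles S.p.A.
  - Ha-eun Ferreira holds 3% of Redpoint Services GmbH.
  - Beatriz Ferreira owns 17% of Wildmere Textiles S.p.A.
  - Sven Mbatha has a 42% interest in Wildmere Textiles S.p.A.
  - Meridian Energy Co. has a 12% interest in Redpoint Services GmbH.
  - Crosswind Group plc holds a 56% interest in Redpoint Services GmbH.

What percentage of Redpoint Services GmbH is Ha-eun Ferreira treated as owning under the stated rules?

14.3976%

By parent–child attribution (R3), Ha-eun Ferreira is treated as also owning Beatriz Ferreira's interest in Granite Manufacturing Inc, giving 69% + 6% = 75%.
By parent–child attribution (R3), Ha-eun Ferreira is treated as also owning Beatriz Ferreira's interest in Wildmere Textiles S.p.A, giving 6% + 17% = 23%.
Chain via Granite Manufacturing Inc. → Meridian Energy Co. (R2): 75% × 88% × 12% = 7.92% of Redpoint Services GmbH.
Chain via Wildmere Textiles S.p.A. → Crosswind Group plc (R2): 23% × 27% × 56% = 3.4776% of Redpoint Services GmbH.
Direct interest in Redpoint Services GmbH: 3%.
Aggregating (R1): 7.92% + 3.4776% + 3% = 14.3976%.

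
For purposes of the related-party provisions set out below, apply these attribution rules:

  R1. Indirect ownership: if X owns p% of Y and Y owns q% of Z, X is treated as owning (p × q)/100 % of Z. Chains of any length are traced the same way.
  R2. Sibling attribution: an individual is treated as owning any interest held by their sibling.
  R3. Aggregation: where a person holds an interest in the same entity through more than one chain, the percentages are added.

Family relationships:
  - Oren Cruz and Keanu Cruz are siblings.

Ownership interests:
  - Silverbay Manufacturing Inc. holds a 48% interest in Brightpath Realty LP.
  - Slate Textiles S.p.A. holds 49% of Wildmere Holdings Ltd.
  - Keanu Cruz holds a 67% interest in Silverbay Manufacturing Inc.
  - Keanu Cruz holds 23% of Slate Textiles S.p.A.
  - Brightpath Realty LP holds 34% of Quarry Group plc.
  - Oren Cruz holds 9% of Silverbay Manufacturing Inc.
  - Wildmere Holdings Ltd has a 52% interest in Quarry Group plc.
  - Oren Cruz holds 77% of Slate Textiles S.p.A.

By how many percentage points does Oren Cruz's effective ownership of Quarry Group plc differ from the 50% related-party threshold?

By sibling attribution (R2), Oren Cruz is treated as also owning Keanu Cruz's interest in Silverbay Manufacturing Inc, giving 9% + 67% = 76%.
By sibling attribution (R2), Oren Cruz is treated as also owning Keanu Cruz's interest in Slate Textiles S.p.A, giving 77% + 23% = 100%.
Chain via Silverbay Manufacturing Inc. → Brightpath Realty LP (R1): 76% × 48% × 34% = 12.4032% of Quarry Group plc.
Chain via Slate Textiles S.p.A. → Wildmere Holdings Ltd (R1): 100% × 49% × 52% = 25.48% of Quarry Group plc.
Aggregating (R3): 12.4032% + 25.48% = 37.8832%.
37.8832% falls short of the 50% threshold by 12.1168 percentage points.

12.1168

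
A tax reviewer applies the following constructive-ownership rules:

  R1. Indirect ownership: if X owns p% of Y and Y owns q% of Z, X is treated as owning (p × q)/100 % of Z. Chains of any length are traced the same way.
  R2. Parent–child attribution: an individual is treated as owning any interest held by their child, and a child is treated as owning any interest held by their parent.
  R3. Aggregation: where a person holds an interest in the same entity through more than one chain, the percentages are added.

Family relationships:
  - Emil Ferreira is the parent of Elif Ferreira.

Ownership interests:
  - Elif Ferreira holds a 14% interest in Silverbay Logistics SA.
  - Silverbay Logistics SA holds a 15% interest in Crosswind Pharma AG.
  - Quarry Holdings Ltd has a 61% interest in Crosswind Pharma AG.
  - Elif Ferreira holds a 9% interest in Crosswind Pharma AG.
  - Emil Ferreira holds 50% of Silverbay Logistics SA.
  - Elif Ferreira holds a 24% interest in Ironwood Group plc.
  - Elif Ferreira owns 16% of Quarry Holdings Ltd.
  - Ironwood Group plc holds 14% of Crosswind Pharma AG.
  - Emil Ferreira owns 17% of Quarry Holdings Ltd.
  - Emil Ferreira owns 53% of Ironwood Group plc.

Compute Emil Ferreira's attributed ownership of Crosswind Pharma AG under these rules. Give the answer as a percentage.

49.51%

By parent–child attribution (R2), Emil Ferreira is treated as also owning Elif Ferreira's interest in Silverbay Logistics SA, giving 50% + 14% = 64%.
By parent–child attribution (R2), Emil Ferreira is treated as also owning Elif Ferreira's interest in Ironwood Group plc, giving 53% + 24% = 77%.
By parent–child attribution (R2), Emil Ferreira is treated as also owning Elif Ferreira's interest in Quarry Holdings Ltd, giving 17% + 16% = 33%.
By parent–child attribution (R2), Emil Ferreira is treated as owning Elif Ferreira's 9% interest in Crosswind Pharma AG.
Chain via Silverbay Logistics SA (R1): 64% × 15% = 9.6% of Crosswind Pharma AG.
Chain via Ironwood Group plc (R1): 77% × 14% = 10.78% of Crosswind Pharma AG.
Chain via Quarry Holdings Ltd (R1): 33% × 61% = 20.13% of Crosswind Pharma AG.
Direct interest in Crosswind Pharma AG: 9%.
Aggregating (R3): 9.6% + 10.78% + 20.13% + 9% = 49.51%.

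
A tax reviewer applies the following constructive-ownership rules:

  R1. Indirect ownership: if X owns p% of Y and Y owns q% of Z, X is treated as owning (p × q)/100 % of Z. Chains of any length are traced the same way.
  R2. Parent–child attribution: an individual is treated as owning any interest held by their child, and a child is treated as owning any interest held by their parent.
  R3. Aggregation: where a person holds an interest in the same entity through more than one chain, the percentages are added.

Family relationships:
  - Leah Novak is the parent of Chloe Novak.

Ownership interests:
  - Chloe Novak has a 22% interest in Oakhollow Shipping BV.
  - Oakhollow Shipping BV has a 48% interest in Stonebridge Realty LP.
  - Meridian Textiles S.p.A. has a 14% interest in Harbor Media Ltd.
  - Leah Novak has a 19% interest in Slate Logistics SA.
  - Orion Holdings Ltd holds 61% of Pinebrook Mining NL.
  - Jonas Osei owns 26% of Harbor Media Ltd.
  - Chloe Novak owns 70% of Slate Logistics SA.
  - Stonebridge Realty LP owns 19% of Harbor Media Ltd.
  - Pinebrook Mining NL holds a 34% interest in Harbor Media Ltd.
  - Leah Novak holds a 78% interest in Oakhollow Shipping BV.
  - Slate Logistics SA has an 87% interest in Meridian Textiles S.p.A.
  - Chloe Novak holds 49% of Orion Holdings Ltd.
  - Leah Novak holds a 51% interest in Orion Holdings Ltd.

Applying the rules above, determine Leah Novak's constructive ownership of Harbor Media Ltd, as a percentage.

40.7002%

By parent–child attribution (R2), Leah Novak is treated as also owning Chloe Novak's interest in Slate Logistics SA, giving 19% + 70% = 89%.
By parent–child attribution (R2), Leah Novak is treated as also owning Chloe Novak's interest in Oakhollow Shipping BV, giving 78% + 22% = 100%.
By parent–child attribution (R2), Leah Novak is treated as also owning Chloe Novak's interest in Orion Holdings Ltd, giving 51% + 49% = 100%.
Chain via Slate Logistics SA → Meridian Textiles S.p.A. (R1): 89% × 87% × 14% = 10.8402% of Harbor Media Ltd.
Chain via Oakhollow Shipping BV → Stonebridge Realty LP (R1): 100% × 48% × 19% = 9.12% of Harbor Media Ltd.
Chain via Orion Holdings Ltd → Pinebrook Mining NL (R1): 100% × 61% × 34% = 20.74% of Harbor Media Ltd.
Aggregating (R3): 10.8402% + 9.12% + 20.74% = 40.7002%.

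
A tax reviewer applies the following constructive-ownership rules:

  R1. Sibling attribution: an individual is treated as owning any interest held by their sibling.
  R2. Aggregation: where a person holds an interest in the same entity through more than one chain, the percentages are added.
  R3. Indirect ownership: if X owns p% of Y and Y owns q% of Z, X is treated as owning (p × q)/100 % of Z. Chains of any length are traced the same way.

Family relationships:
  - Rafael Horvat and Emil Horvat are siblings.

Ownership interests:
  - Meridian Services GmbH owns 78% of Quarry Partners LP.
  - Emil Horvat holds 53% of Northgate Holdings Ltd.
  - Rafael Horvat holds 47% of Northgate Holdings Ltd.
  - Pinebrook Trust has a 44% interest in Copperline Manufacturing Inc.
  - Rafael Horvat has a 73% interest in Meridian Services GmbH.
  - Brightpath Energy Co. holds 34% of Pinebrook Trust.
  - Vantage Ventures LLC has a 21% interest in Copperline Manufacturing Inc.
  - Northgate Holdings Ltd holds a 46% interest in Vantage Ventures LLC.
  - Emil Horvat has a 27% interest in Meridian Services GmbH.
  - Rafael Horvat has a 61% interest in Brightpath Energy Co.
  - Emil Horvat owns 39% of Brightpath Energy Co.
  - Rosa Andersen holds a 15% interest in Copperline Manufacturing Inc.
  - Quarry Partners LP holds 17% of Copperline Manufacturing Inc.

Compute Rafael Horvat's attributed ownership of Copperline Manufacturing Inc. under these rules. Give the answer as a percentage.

37.88%

By sibling attribution (R1), Rafael Horvat is treated as also owning Emil Horvat's interest in Meridian Services GmbH, giving 73% + 27% = 100%.
By sibling attribution (R1), Rafael Horvat is treated as also owning Emil Horvat's interest in Brightpath Energy Co, giving 61% + 39% = 100%.
By sibling attribution (R1), Rafael Horvat is treated as also owning Emil Horvat's interest in Northgate Holdings Ltd, giving 47% + 53% = 100%.
Chain via Meridian Services GmbH → Quarry Partners LP (R3): 100% × 78% × 17% = 13.26% of Copperline Manufacturing Inc.
Chain via Brightpath Energy Co. → Pinebrook Trust (R3): 100% × 34% × 44% = 14.96% of Copperline Manufacturing Inc.
Chain via Northgate Holdings Ltd → Vantage Ventures LLC (R3): 100% × 46% × 21% = 9.66% of Copperline Manufacturing Inc.
Aggregating (R2): 13.26% + 14.96% + 9.66% = 37.88%.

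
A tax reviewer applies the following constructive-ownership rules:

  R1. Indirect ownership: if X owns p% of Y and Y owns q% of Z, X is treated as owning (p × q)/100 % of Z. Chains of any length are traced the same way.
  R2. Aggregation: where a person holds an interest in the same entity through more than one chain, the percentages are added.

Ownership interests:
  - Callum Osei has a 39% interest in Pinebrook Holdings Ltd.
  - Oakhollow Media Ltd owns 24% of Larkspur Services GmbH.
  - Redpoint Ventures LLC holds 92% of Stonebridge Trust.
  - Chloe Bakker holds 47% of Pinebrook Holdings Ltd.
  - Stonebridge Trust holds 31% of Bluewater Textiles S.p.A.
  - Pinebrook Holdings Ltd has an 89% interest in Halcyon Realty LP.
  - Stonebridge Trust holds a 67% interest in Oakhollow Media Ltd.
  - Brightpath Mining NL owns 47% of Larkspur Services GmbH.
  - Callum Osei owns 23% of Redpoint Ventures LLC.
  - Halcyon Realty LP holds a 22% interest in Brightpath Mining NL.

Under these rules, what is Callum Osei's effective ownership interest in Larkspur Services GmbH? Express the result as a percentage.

6.991542%

Chain via Pinebrook Holdings Ltd → Halcyon Realty LP → Brightpath Mining NL (R1): 39% × 89% × 22% × 47% = 3.589014% of Larkspur Services GmbH.
Chain via Redpoint Ventures LLC → Stonebridge Trust → Oakhollow Media Ltd (R1): 23% × 92% × 67% × 24% = 3.402528% of Larkspur Services GmbH.
Aggregating (R2): 3.589014% + 3.402528% = 6.991542%.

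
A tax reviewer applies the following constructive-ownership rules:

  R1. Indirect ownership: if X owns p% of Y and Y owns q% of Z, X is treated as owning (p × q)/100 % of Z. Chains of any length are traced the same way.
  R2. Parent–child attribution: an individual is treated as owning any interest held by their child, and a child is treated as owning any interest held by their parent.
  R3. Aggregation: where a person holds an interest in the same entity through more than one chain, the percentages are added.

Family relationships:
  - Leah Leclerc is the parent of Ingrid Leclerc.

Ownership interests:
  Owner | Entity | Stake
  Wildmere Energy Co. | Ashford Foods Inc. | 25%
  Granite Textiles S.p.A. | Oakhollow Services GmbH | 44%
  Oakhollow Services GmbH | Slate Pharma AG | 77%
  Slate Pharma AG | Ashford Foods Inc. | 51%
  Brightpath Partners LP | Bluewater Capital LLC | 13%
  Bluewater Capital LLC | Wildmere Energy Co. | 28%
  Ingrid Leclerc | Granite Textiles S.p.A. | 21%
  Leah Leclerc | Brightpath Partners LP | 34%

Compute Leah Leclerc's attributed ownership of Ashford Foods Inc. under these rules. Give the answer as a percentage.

3.937948%

By parent–child attribution (R2), Leah Leclerc is treated as owning Ingrid Leclerc's 21% interest in Granite Textiles S.p.A.
Chain via Brightpath Partners LP → Bluewater Capital LLC → Wildmere Energy Co. (R1): 34% × 13% × 28% × 25% = 0.3094% of Ashford Foods Inc.
Chain via Granite Textiles S.p.A. → Oakhollow Services GmbH → Slate Pharma AG (R1): 21% × 44% × 77% × 51% = 3.628548% of Ashford Foods Inc.
Aggregating (R3): 0.3094% + 3.628548% = 3.937948%.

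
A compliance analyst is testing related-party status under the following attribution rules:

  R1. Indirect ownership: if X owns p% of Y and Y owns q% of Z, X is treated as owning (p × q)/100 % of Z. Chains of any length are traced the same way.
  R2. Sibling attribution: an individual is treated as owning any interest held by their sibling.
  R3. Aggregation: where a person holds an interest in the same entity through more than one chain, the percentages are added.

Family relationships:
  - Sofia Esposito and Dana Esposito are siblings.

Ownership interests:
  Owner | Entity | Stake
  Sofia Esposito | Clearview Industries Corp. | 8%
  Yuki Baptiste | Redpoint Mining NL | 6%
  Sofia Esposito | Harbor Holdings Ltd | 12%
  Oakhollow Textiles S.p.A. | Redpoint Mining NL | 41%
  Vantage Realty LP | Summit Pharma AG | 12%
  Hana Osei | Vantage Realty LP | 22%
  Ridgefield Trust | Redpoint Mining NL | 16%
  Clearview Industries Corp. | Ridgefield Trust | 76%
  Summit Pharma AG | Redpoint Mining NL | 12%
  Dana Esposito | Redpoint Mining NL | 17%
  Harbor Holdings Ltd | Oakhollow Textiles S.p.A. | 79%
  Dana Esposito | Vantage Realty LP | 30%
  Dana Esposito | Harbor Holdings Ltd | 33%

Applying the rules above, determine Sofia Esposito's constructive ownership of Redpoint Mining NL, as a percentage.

32.9803%

By sibling attribution (R2), Sofia Esposito is treated as also owning Dana Esposito's interest in Harbor Holdings Ltd, giving 12% + 33% = 45%.
By sibling attribution (R2), Sofia Esposito is treated as owning Dana Esposito's 30% interest in Vantage Realty LP.
By sibling attribution (R2), Sofia Esposito is treated as owning Dana Esposito's 17% interest in Redpoint Mining NL.
Chain via Clearview Industries Corp. → Ridgefield Trust (R1): 8% × 76% × 16% = 0.9728% of Redpoint Mining NL.
Chain via Harbor Holdings Ltd → Oakhollow Textiles S.p.A. (R1): 45% × 79% × 41% = 14.5755% of Redpoint Mining NL.
Chain via Vantage Realty LP → Summit Pharma AG (R1): 30% × 12% × 12% = 0.432% of Redpoint Mining NL.
Direct interest in Redpoint Mining NL: 17%.
Aggregating (R3): 0.9728% + 14.5755% + 0.432% + 17% = 32.9803%.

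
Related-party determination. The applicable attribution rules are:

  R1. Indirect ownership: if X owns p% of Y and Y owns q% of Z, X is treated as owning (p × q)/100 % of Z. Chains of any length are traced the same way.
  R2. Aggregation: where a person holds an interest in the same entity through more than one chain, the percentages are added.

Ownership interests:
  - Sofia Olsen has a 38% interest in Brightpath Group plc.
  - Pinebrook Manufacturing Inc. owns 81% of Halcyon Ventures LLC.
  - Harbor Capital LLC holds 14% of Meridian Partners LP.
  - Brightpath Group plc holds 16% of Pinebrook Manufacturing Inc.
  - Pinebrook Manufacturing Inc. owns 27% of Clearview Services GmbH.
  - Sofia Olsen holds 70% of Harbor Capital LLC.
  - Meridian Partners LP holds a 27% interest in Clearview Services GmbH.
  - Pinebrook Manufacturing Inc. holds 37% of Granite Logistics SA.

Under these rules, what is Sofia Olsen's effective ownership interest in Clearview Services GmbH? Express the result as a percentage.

Chain via Harbor Capital LLC → Meridian Partners LP (R1): 70% × 14% × 27% = 2.646% of Clearview Services GmbH.
Chain via Brightpath Group plc → Pinebrook Manufacturing Inc. (R1): 38% × 16% × 27% = 1.6416% of Clearview Services GmbH.
Aggregating (R2): 2.646% + 1.6416% = 4.2876%.

4.2876%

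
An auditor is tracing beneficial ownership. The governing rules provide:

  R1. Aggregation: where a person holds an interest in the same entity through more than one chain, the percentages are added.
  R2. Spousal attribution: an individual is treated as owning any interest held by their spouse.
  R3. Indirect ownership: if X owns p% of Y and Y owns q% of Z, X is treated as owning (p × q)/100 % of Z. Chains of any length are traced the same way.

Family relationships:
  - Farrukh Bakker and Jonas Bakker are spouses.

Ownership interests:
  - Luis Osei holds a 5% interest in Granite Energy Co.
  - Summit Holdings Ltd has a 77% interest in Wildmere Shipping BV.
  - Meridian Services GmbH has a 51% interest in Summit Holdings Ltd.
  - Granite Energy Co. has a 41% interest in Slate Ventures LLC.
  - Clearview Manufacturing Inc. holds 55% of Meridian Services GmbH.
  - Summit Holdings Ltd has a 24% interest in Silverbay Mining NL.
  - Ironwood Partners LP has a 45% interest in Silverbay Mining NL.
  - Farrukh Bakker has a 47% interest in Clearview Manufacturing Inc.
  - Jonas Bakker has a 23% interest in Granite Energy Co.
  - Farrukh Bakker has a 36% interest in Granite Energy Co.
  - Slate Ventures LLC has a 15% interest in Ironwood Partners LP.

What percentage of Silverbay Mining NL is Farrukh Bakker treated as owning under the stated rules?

4.796865%

By spousal attribution (R2), Farrukh Bakker is treated as also owning Jonas Bakker's interest in Granite Energy Co, giving 36% + 23% = 59%.
Chain via Granite Energy Co. → Slate Ventures LLC → Ironwood Partners LP (R3): 59% × 41% × 15% × 45% = 1.632825% of Silverbay Mining NL.
Chain via Clearview Manufacturing Inc. → Meridian Services GmbH → Summit Holdings Ltd (R3): 47% × 55% × 51% × 24% = 3.16404% of Silverbay Mining NL.
Aggregating (R1): 1.632825% + 3.16404% = 4.796865%.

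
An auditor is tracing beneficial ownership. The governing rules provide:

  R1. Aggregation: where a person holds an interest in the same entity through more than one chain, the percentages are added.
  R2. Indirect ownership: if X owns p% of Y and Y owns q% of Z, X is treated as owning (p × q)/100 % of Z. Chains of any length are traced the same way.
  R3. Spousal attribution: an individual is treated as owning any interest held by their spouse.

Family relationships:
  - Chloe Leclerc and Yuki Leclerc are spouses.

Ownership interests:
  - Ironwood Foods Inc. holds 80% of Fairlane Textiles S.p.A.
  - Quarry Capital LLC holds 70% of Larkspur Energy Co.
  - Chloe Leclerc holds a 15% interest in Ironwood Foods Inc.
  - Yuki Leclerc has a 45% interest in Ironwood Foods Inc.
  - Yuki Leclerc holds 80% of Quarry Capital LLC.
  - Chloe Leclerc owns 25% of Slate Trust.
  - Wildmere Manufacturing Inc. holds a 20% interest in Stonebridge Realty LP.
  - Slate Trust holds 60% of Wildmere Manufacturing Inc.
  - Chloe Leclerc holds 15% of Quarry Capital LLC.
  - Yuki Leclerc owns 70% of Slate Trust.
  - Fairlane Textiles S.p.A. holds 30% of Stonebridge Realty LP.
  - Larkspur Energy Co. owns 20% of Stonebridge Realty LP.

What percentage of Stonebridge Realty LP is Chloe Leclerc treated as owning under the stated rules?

By spousal attribution (R3), Chloe Leclerc is treated as also owning Yuki Leclerc's interest in Ironwood Foods Inc, giving 15% + 45% = 60%.
By spousal attribution (R3), Chloe Leclerc is treated as also owning Yuki Leclerc's interest in Slate Trust, giving 25% + 70% = 95%.
By spousal attribution (R3), Chloe Leclerc is treated as also owning Yuki Leclerc's interest in Quarry Capital LLC, giving 15% + 80% = 95%.
Chain via Ironwood Foods Inc. → Fairlane Textiles S.p.A. (R2): 60% × 80% × 30% = 14.4% of Stonebridge Realty LP.
Chain via Slate Trust → Wildmere Manufacturing Inc. (R2): 95% × 60% × 20% = 11.4% of Stonebridge Realty LP.
Chain via Quarry Capital LLC → Larkspur Energy Co. (R2): 95% × 70% × 20% = 13.3% of Stonebridge Realty LP.
Aggregating (R1): 14.4% + 11.4% + 13.3% = 39.1%.

39.1%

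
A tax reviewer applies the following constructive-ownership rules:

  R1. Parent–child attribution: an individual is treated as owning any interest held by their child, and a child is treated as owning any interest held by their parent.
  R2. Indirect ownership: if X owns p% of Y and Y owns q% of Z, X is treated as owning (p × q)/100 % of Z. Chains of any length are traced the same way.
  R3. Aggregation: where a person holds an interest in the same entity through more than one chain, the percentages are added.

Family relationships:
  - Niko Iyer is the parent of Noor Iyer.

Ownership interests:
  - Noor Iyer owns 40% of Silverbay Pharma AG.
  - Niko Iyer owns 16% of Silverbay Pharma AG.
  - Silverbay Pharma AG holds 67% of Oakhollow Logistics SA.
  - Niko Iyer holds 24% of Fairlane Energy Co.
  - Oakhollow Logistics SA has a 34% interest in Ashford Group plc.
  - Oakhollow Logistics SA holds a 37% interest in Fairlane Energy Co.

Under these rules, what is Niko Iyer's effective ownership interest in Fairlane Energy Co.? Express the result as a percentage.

37.8824%

By parent–child attribution (R1), Niko Iyer is treated as also owning Noor Iyer's interest in Silverbay Pharma AG, giving 16% + 40% = 56%.
Chain via Silverbay Pharma AG → Oakhollow Logistics SA (R2): 56% × 67% × 37% = 13.8824% of Fairlane Energy Co.
Direct interest in Fairlane Energy Co: 24%.
Aggregating (R3): 13.8824% + 24% = 37.8824%.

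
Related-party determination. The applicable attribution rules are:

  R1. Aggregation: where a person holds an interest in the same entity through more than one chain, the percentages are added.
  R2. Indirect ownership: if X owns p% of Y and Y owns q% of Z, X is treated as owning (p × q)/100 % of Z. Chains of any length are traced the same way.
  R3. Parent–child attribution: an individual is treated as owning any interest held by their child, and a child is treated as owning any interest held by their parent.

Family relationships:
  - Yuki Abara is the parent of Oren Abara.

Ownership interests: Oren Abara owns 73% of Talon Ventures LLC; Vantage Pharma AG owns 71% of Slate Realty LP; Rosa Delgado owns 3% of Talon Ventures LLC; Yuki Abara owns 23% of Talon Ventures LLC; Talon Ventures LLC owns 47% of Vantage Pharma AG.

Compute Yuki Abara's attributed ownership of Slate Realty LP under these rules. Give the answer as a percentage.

32.0352%

By parent–child attribution (R3), Yuki Abara is treated as also owning Oren Abara's interest in Talon Ventures LLC, giving 23% + 73% = 96%.
Chain via Talon Ventures LLC → Vantage Pharma AG (R2): 96% × 47% × 71% = 32.0352% of Slate Realty LP.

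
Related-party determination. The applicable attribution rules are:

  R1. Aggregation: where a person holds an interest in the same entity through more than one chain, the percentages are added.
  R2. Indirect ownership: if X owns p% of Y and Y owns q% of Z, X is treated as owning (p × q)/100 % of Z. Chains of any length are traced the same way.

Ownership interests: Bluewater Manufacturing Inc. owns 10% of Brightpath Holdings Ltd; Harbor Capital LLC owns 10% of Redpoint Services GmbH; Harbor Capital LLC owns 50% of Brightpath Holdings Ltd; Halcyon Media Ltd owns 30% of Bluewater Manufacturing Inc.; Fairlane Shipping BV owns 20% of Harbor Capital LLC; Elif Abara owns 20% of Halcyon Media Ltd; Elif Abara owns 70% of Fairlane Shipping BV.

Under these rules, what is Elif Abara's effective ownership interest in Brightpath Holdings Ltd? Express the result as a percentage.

Chain via Fairlane Shipping BV → Harbor Capital LLC (R2): 70% × 20% × 50% = 7% of Brightpath Holdings Ltd.
Chain via Halcyon Media Ltd → Bluewater Manufacturing Inc. (R2): 20% × 30% × 10% = 0.6% of Brightpath Holdings Ltd.
Aggregating (R1): 7% + 0.6% = 7.6%.

7.6%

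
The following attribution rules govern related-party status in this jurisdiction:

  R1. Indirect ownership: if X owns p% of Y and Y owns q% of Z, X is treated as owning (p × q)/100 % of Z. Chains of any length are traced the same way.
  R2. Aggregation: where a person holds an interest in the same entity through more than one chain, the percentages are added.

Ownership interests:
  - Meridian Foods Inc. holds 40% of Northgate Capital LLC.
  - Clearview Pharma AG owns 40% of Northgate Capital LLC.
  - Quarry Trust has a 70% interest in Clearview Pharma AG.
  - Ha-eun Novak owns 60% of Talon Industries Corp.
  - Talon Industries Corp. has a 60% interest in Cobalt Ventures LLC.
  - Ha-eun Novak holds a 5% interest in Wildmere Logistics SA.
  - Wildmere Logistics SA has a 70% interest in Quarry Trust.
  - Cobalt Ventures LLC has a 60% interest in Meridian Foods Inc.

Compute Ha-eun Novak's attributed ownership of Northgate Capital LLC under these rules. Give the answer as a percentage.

Chain via Wildmere Logistics SA → Quarry Trust → Clearview Pharma AG (R1): 5% × 70% × 70% × 40% = 0.98% of Northgate Capital LLC.
Chain via Talon Industries Corp. → Cobalt Ventures LLC → Meridian Foods Inc. (R1): 60% × 60% × 60% × 40% = 8.64% of Northgate Capital LLC.
Aggregating (R2): 0.98% + 8.64% = 9.62%.

9.62%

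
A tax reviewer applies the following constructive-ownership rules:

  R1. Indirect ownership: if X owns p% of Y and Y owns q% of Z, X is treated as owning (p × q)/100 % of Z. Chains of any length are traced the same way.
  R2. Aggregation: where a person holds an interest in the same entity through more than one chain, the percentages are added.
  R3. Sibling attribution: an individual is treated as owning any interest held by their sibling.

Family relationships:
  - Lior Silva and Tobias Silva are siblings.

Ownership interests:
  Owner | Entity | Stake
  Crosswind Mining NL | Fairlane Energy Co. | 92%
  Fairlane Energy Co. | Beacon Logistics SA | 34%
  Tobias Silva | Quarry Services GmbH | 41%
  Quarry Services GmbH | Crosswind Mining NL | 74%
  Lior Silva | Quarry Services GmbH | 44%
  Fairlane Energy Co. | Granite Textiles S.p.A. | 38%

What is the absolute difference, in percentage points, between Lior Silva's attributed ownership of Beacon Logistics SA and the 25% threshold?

By sibling attribution (R3), Lior Silva is treated as also owning Tobias Silva's interest in Quarry Services GmbH, giving 44% + 41% = 85%.
Chain via Quarry Services GmbH → Crosswind Mining NL → Fairlane Energy Co. (R1): 85% × 74% × 92% × 34% = 19.67512% of Beacon Logistics SA.
19.67512% falls short of the 25% threshold by 5.32488 percentage points.

5.32488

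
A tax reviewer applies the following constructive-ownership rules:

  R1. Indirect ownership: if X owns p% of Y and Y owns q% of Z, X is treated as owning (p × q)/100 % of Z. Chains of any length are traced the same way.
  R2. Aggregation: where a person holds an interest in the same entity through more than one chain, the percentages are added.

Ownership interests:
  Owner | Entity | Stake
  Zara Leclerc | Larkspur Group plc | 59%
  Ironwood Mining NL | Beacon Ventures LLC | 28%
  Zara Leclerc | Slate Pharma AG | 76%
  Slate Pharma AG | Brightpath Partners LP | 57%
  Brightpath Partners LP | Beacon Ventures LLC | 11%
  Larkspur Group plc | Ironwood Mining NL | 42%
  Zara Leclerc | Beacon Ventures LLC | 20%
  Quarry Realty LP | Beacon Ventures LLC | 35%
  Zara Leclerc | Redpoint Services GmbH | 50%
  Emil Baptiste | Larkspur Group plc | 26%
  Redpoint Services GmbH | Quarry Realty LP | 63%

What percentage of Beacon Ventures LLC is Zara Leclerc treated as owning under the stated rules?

42.7286%

Chain via Larkspur Group plc → Ironwood Mining NL (R1): 59% × 42% × 28% = 6.9384% of Beacon Ventures LLC.
Chain via Redpoint Services GmbH → Quarry Realty LP (R1): 50% × 63% × 35% = 11.025% of Beacon Ventures LLC.
Chain via Slate Pharma AG → Brightpath Partners LP (R1): 76% × 57% × 11% = 4.7652% of Beacon Ventures LLC.
Direct interest in Beacon Ventures LLC: 20%.
Aggregating (R2): 6.9384% + 11.025% + 4.7652% + 20% = 42.7286%.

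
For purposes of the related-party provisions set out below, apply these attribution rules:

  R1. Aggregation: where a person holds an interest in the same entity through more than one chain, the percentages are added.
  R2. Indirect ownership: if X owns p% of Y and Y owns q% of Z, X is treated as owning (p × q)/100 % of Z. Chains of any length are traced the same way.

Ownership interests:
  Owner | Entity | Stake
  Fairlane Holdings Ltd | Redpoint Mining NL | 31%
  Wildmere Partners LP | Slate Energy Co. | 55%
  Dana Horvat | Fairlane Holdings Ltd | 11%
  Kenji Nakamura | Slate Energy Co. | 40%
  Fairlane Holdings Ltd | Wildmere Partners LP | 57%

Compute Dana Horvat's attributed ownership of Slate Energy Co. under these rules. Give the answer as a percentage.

Chain via Fairlane Holdings Ltd → Wildmere Partners LP (R2): 11% × 57% × 55% = 3.4485% of Slate Energy Co.

3.4485%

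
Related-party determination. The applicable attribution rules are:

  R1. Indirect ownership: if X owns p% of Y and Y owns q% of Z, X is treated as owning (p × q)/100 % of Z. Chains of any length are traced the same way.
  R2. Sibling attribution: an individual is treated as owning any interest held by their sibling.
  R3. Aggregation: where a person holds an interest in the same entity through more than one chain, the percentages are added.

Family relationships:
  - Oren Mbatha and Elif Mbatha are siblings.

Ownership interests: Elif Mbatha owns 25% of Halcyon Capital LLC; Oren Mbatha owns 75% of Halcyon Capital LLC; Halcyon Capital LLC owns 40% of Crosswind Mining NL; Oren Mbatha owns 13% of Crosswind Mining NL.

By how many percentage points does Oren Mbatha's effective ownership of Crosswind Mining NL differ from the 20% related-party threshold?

By sibling attribution (R2), Oren Mbatha is treated as also owning Elif Mbatha's interest in Halcyon Capital LLC, giving 75% + 25% = 100%.
Chain via Halcyon Capital LLC (R1): 100% × 40% = 40% of Crosswind Mining NL.
Direct interest in Crosswind Mining NL: 13%.
Aggregating (R3): 40% + 13% = 53%.
53% exceeds the 20% threshold by 33 percentage points.

33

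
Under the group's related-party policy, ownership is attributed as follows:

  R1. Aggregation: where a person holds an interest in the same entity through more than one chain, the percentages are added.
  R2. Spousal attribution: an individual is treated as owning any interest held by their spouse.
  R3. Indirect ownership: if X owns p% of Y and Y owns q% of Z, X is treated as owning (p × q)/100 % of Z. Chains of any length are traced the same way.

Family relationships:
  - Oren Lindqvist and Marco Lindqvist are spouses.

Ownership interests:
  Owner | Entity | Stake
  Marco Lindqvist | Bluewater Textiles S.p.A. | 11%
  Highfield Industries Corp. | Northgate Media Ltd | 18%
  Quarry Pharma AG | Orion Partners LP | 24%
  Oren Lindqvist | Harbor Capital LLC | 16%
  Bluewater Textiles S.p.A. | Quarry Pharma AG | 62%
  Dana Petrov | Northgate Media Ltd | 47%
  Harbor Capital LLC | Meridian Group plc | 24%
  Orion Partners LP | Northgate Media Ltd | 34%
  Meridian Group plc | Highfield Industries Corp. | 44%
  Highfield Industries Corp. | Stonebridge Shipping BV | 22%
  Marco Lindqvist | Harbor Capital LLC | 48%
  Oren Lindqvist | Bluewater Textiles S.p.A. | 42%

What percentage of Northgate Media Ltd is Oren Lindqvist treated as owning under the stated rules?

3.897888%

By spousal attribution (R2), Oren Lindqvist is treated as also owning Marco Lindqvist's interest in Harbor Capital LLC, giving 16% + 48% = 64%.
By spousal attribution (R2), Oren Lindqvist is treated as also owning Marco Lindqvist's interest in Bluewater Textiles S.p.A, giving 42% + 11% = 53%.
Chain via Harbor Capital LLC → Meridian Group plc → Highfield Industries Corp. (R3): 64% × 24% × 44% × 18% = 1.216512% of Northgate Media Ltd.
Chain via Bluewater Textiles S.p.A. → Quarry Pharma AG → Orion Partners LP (R3): 53% × 62% × 24% × 34% = 2.681376% of Northgate Media Ltd.
Aggregating (R1): 1.216512% + 2.681376% = 3.897888%.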